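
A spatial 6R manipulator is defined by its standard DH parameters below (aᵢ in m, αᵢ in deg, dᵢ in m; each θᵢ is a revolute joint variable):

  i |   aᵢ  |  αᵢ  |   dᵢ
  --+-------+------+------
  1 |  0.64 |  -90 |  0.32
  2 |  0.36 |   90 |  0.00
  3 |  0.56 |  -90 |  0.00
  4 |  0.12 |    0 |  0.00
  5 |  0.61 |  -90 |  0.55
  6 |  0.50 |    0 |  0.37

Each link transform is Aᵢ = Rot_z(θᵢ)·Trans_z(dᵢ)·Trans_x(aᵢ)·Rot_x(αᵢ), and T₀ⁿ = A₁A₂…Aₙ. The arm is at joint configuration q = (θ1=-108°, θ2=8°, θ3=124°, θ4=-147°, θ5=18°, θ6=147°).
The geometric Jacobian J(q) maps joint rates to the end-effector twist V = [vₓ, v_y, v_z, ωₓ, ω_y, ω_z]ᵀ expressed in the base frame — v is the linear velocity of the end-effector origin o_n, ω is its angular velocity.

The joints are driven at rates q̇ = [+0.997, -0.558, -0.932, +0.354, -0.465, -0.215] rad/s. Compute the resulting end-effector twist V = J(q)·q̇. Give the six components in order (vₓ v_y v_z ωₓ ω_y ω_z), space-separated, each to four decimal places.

o_n = [0.1972, -0.5725, 0.7928]
J₁: ẑ×o_n = [0.5725, 0.1972, -0.0000], ω = ẑ
J2: z=[0.9511, -0.3090, 0.0000] o=[-0.1978, -0.6087, 0.3200] → [-0.1461, -0.4496, 0.1565, 0.9511, -0.3090, 0.0000]
J3: z=[-0.0430, -0.1324, 0.9903] o=[-0.3079, -0.9477, 0.2699] → [-0.4408, 0.5227, 0.0507, -0.0430, -0.1324, 0.9903]
J4: z=[-0.2781, 0.9536, 0.1154] o=[0.2294, -0.7963, 0.3135] → [0.4312, 0.1296, -0.0315, -0.2781, 0.9536, 0.1154]
J5: z=[-0.2781, 0.9536, 0.1154] o=[0.1300, -0.8321, 0.3704] → [0.3728, 0.1252, -0.1363, -0.2781, 0.9536, 0.1154]
J6: z=[0.7187, 0.1269, 0.6837] o=[-0.4117, -0.4742, 0.8734] → [0.0569, 0.4742, -0.1479, 0.7187, 0.1269, 0.6837]
V = J·q̇ = [1.0302, -0.1540, -0.0506, -0.6142, 0.1627, -0.0857]

1.0302 -0.1540 -0.0506 -0.6142 0.1627 -0.0857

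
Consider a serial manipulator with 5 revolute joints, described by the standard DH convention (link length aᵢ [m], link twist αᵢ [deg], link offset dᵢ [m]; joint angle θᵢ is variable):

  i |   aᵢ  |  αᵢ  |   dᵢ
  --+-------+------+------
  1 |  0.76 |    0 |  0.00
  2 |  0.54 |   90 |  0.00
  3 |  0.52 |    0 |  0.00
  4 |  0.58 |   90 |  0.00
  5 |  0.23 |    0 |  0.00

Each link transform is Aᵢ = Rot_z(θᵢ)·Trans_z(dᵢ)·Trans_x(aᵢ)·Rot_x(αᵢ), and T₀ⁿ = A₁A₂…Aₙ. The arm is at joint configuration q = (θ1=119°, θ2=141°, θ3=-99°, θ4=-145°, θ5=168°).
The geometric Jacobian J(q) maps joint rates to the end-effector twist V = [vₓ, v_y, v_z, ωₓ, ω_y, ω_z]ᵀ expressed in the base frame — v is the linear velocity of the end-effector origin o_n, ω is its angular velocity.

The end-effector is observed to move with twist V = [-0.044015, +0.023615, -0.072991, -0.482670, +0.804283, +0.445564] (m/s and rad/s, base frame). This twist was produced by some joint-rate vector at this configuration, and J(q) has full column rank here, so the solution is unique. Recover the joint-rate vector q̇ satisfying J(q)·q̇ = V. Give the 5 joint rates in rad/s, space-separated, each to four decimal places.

o_n = [-0.4682, 0.3746, -0.1945]
J₁: ẑ×o_n = [-0.3746, -0.4682, 0.0000], ω = ẑ
J2: z=[0.0000, 0.0000, 1.0000] o=[-0.3685, 0.6647, 0.0000] → [0.2901, -0.0997, 0.0000, 0.0000, 0.0000, 1.0000]
J3: z=[-0.9848, 0.1736, 0.0000] o=[-0.4622, 0.1329, 0.0000] → [-0.0338, -0.1915, -0.2370, -0.9848, 0.1736, 0.0000]
J4: z=[-0.9848, 0.1736, 0.0000] o=[-0.4481, 0.2130, -0.5136] → [0.0554, 0.3142, -0.1556, -0.9848, 0.1736, 0.0000]
J5: z=[-0.1561, -0.8851, 0.4384] o=[-0.4039, 0.4634, 0.0077] → [0.2179, -0.0597, -0.0430, -0.1561, -0.8851, 0.4384]
q̇ = J⁺·V = [0.1860, 0.6050, 0.1370, 0.4780, -0.7880]

0.1860 0.6050 0.1370 0.4780 -0.7880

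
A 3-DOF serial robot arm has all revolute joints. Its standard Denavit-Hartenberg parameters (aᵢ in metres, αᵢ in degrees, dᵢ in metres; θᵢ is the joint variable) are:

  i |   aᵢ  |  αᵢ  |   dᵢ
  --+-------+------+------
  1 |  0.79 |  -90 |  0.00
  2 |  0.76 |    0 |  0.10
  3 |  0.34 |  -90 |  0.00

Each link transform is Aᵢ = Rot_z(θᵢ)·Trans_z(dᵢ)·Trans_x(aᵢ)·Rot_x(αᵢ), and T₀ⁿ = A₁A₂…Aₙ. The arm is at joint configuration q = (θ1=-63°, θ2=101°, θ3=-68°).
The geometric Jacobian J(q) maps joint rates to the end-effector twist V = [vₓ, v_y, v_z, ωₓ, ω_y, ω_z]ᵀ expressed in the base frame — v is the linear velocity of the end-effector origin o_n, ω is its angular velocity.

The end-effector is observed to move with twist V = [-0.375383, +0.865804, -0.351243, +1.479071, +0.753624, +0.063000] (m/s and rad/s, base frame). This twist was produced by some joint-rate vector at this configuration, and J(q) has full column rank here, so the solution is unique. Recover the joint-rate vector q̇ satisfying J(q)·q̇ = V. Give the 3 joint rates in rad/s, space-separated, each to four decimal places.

o_n = [0.5114, -0.7834, -0.9312]
J₁: ẑ×o_n = [0.7834, 0.5114, -0.0000], ω = ẑ
J2: z=[0.8910, 0.4540, 0.0000] o=[0.3587, -0.7039, 0.0000] → [-0.4228, 0.8297, -0.1401, 0.8910, 0.4540, 0.0000]
J3: z=[0.8910, 0.4540, 0.0000] o=[0.3819, -0.5293, -0.7460] → [-0.0841, 0.1650, -0.2851, 0.8910, 0.4540, 0.0000]
q̇ = J⁺·V = [0.0630, 0.8420, 0.8180]

0.0630 0.8420 0.8180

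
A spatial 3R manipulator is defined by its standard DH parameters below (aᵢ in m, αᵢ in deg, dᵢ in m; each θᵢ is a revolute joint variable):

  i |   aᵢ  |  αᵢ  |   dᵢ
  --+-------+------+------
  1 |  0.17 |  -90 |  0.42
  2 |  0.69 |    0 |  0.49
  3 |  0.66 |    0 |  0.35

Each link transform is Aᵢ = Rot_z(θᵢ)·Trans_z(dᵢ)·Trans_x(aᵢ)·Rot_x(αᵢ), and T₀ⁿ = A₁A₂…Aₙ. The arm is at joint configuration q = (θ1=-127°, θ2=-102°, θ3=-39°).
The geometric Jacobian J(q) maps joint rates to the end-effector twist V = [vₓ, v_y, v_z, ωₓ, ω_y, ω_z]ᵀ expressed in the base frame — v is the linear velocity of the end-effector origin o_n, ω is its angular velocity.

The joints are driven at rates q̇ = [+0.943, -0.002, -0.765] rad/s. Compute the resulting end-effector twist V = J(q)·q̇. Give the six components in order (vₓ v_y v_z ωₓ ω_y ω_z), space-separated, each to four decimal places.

o_n = [0.9636, -0.1171, 1.5103]
J₁: ẑ×o_n = [0.1171, 0.9636, -0.0000], ω = ẑ
J2: z=[0.7986, -0.6018, 0.0000] o=[-0.1023, -0.1358, 0.4200] → [-0.6561, -0.8707, 0.6564, 0.7986, -0.6018, 0.0000]
J3: z=[0.7986, -0.6018, 0.0000] o=[0.3754, -0.3161, 1.0949] → [-0.2500, -0.3317, 0.5129, 0.7986, -0.6018, 0.0000]
V = J·q̇ = [0.3029, 1.1641, -0.3937, -0.6126, 0.4616, 0.9430]

0.3029 1.1641 -0.3937 -0.6126 0.4616 0.9430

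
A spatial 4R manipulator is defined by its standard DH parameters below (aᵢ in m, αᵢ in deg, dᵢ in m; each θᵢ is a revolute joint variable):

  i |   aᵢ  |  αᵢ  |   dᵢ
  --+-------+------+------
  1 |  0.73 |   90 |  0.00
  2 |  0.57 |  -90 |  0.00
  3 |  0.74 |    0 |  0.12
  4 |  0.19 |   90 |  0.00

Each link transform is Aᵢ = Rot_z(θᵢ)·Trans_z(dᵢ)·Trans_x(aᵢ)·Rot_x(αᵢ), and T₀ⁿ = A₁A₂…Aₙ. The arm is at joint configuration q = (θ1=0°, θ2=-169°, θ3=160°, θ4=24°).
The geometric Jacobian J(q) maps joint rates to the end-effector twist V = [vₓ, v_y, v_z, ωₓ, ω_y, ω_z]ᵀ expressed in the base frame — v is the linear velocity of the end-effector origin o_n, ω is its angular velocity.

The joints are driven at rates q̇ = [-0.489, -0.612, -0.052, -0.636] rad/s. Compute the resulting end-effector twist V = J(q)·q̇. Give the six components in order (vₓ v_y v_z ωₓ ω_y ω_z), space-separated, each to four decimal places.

o_n = [1.0620, 0.2398, -0.0577]
J₁: ẑ×o_n = [-0.2398, 1.0620, 0.0000], ω = ẑ
J2: z=[0.0000, -1.0000, 0.0000] o=[0.7300, 0.0000, 0.0000] → [0.0577, 0.0000, 0.3320, 0.0000, -1.0000, 0.0000]
J3: z=[0.1908, -0.0000, -0.9816] o=[0.1705, -0.0000, -0.1088] → [0.2354, -0.8849, 0.0458, 0.1908, -0.0000, -0.9816]
J4: z=[0.1908, -0.0000, -0.9816] o=[0.8760, 0.2531, -0.0939] → [-0.0130, -0.1895, -0.0025, 0.1908, -0.0000, -0.9816]
V = J·q̇ = [0.0780, -0.3528, -0.2040, -0.1313, 0.6120, 0.1864]

0.0780 -0.3528 -0.2040 -0.1313 0.6120 0.1864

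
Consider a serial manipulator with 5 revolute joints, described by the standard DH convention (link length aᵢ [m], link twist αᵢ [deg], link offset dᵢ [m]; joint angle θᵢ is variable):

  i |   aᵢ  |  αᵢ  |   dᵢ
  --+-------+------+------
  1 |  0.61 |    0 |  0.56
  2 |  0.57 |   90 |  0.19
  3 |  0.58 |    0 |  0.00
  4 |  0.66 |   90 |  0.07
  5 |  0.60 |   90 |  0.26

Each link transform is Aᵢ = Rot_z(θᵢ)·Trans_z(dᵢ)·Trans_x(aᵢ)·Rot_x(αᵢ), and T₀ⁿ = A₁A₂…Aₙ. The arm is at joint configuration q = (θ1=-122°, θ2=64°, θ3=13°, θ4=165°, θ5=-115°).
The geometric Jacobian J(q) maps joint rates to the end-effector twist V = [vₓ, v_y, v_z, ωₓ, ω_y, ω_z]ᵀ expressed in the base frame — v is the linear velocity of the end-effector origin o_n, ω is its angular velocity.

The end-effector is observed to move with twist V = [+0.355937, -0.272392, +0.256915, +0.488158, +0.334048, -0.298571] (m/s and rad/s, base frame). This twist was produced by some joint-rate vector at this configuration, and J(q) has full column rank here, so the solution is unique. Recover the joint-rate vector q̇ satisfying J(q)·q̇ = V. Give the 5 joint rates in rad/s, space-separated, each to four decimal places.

o_n = [0.4696, -0.8921, 1.1545]
J₁: ẑ×o_n = [0.8921, 0.4696, -0.0000], ω = ẑ
J2: z=[0.0000, 0.0000, 1.0000] o=[-0.3233, -0.5173, 0.5600] → [0.3748, 0.7929, -0.0000, 0.0000, 0.0000, 1.0000]
J3: z=[-0.8480, -0.5299, 0.0000] o=[-0.0212, -1.0007, 0.7500] → [-0.2144, 0.3430, 0.1680, -0.8480, -0.5299, 0.0000]
J4: z=[-0.8480, -0.5299, 0.0000] o=[0.2783, -1.4800, 0.8805] → [-0.1452, 0.2324, -0.3971, -0.8480, -0.5299, 0.0000]
J5: z=[0.0185, -0.0296, 0.9994] o=[-0.1306, -0.9577, 0.9035] → [-0.0729, 0.5952, 0.0190, 0.0185, -0.0296, 0.9994]
q̇ = J⁺·V = [0.1370, 0.2690, 0.0630, -0.6540, -0.7050]

0.1370 0.2690 0.0630 -0.6540 -0.7050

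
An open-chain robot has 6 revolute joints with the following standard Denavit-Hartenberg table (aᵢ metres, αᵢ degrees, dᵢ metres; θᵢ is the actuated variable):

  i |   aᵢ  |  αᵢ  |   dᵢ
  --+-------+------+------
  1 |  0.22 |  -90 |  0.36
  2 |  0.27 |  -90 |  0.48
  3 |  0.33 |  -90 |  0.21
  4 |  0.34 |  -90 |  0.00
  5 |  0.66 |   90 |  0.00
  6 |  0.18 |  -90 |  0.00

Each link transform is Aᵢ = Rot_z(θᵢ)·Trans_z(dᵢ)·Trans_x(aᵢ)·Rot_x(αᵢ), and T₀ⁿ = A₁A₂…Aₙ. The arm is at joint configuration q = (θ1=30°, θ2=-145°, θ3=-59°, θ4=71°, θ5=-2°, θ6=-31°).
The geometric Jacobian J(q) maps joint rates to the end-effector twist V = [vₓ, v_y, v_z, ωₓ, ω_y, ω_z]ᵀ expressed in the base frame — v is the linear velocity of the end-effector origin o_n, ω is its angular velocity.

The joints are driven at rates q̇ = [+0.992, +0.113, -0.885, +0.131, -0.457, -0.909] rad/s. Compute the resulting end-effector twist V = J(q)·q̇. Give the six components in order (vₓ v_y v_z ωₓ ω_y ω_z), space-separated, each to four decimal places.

-0.4290 -1.0288 0.0156 -0.5158 0.7329 0.1128

o_n = [-1.3034, 0.5700, 0.0663]
J₁: ẑ×o_n = [-0.5700, -1.3034, 0.0000], ω = ẑ
J2: z=[-0.5000, 0.8660, 0.0000] o=[0.1905, 0.1100, 0.3600] → [-0.2544, -0.1469, 1.0638, -0.5000, 0.8660, 0.0000]
J3: z=[0.4967, 0.2868, 0.8192] o=[-0.2410, 0.4151, 0.5149] → [-0.2555, -0.6474, 0.3816, 0.4967, 0.2868, 0.8192]
J4: z=[-0.3506, -0.7971, 0.4917] o=[-0.3987, 0.6507, 0.7844] → [0.6121, -0.6965, -0.6929, -0.3506, -0.7971, 0.4917]
J5: z=[0.5890, -0.5958, -0.5460] o=[-0.6463, 0.6173, 0.5537] → [0.2646, 0.6459, -0.4194, 0.5890, -0.5958, -0.5460]
J6: z=[-0.3249, -0.7932, 0.5150] o=[-1.1346, 0.5342, 0.1176] → [0.0223, -0.1036, -0.1455, -0.3249, -0.7932, 0.5150]
V = J·q̇ = [-0.4290, -1.0288, 0.0156, -0.5158, 0.7329, 0.1128]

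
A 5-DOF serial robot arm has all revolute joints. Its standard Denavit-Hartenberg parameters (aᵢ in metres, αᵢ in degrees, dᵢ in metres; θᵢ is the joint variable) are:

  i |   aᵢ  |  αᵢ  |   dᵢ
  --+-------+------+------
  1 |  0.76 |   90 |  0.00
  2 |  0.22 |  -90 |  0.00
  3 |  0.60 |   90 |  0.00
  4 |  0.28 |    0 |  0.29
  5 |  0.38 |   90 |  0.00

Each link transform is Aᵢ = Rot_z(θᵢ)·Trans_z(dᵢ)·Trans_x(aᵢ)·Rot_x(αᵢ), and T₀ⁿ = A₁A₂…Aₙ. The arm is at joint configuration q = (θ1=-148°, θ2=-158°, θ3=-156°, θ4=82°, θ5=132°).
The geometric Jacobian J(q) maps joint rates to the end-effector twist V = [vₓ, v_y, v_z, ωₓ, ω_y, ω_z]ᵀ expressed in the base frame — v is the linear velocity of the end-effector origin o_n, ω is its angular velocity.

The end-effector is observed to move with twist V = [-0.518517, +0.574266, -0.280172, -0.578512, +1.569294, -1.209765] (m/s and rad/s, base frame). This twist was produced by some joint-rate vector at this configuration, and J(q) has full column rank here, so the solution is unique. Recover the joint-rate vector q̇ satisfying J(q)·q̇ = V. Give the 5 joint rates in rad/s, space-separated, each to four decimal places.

-0.7150 0.5110 0.3310 -0.3730 -0.8600

o_n = [-0.7470, -0.6238, 0.0126]
J₁: ẑ×o_n = [0.6238, -0.7470, 0.0000], ω = ẑ
J2: z=[-0.5299, 0.8480, 0.0000] o=[-0.6445, -0.4027, 0.0000] → [0.0107, 0.0067, 0.2040, -0.5299, 0.8480, 0.0000]
J3: z=[-0.3177, -0.1985, -0.9272] o=[-0.4715, -0.2946, -0.0824] → [-0.3240, 0.2856, 0.0499, -0.3177, -0.1985, -0.9272]
J4: z=[0.1643, -0.9746, 0.1524] o=[-1.0318, -0.3570, 0.1229] → [0.1482, 0.0615, 0.2338, 0.1643, -0.9746, 0.1524]
J5: z=[0.1643, -0.9746, 0.1524] o=[-1.1087, -0.6987, -0.0766] → [-0.0984, 0.0405, 0.3648, 0.1643, -0.9746, 0.1524]
q̇ = J⁺·V = [-0.7150, 0.5110, 0.3310, -0.3730, -0.8600]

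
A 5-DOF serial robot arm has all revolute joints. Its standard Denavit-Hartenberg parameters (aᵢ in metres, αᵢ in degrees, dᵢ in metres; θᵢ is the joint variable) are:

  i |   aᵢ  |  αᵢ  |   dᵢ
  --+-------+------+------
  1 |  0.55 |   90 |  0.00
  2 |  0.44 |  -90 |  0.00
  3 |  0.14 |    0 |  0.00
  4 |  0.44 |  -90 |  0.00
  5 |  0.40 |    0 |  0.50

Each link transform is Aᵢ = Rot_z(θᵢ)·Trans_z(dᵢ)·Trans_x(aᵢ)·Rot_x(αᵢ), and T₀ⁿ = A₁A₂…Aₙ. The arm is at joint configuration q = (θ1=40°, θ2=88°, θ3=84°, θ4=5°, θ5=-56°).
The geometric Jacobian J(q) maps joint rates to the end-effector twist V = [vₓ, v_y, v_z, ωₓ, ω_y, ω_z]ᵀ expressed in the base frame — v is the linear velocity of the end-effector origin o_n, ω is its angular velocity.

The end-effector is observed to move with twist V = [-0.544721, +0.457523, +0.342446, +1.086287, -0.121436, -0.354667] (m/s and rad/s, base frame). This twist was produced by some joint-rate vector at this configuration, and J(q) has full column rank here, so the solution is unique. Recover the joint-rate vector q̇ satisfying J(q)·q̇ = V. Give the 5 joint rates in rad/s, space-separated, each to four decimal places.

0.4010 0.8040 -0.6270 -0.1530 0.7290

o_n = [-0.3551, 0.7614, -0.0221]
J₁: ẑ×o_n = [-0.7614, -0.3551, 0.0000], ω = ẑ
J2: z=[0.6428, -0.7660, 0.0000] o=[0.4213, 0.3535, 0.0000] → [0.0169, 0.0142, -0.3326, 0.6428, -0.7660, 0.0000]
J3: z=[-0.7656, -0.6424, 0.0349] o=[0.4331, 0.3634, 0.4397] → [0.2828, -0.3811, -0.8110, -0.7656, -0.6424, 0.0349]
J4: z=[-0.7656, -0.6424, 0.0349] o=[0.3440, 0.4704, 0.4544] → [0.2959, -0.3892, -0.6719, -0.7656, -0.6424, 0.0349]
J5: z=[-0.0379, -0.0091, -0.9992] o=[0.0614, 0.8076, 0.4620] → [-0.0417, 0.3978, -0.0020, -0.0379, -0.0091, -0.9992]
q̇ = J⁺·V = [0.4010, 0.8040, -0.6270, -0.1530, 0.7290]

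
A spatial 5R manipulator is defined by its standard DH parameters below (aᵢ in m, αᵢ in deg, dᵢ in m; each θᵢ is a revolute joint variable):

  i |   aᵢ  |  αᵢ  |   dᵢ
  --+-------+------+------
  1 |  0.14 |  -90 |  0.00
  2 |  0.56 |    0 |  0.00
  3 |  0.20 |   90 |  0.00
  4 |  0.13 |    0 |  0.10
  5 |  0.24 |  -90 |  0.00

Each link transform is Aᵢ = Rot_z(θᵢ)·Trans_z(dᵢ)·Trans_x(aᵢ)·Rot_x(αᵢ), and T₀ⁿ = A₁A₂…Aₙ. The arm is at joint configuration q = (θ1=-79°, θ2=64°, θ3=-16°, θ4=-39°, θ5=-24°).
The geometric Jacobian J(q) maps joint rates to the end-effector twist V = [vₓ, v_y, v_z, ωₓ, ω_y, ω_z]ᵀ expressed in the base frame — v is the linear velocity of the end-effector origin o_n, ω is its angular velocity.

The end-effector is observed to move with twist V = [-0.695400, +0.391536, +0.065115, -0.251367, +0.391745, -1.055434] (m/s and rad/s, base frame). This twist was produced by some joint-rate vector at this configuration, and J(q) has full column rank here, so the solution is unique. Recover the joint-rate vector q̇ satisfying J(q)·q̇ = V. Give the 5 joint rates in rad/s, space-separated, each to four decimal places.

o_n = [-0.1501, -0.7771, -0.7411]
J₁: ẑ×o_n = [0.7771, -0.1501, 0.0000], ω = ẑ
J2: z=[0.9816, 0.1908, 0.0000] o=[0.0267, -0.1374, 0.0000] → [-0.1414, 0.7275, -0.5941, 0.9816, 0.1908, 0.0000]
J3: z=[0.9816, 0.1908, 0.0000] o=[0.0736, -0.3784, -0.5033] → [-0.0454, 0.2334, -0.3486, 0.9816, 0.1908, 0.0000]
J4: z=[0.1418, -0.7295, 0.6691] o=[0.0991, -0.5098, -0.6520] → [0.2439, -0.1541, -0.2197, 0.1418, -0.7295, 0.6691]
J5: z=[0.1418, -0.7295, 0.6691] o=[0.0459, -0.6647, -0.6601] → [0.1343, -0.1197, -0.1589, 0.1418, -0.7295, 0.6691]
q̇ = J⁺·V = [-0.6660, 0.4920, -0.6640, -0.5500, -0.0320]

-0.6660 0.4920 -0.6640 -0.5500 -0.0320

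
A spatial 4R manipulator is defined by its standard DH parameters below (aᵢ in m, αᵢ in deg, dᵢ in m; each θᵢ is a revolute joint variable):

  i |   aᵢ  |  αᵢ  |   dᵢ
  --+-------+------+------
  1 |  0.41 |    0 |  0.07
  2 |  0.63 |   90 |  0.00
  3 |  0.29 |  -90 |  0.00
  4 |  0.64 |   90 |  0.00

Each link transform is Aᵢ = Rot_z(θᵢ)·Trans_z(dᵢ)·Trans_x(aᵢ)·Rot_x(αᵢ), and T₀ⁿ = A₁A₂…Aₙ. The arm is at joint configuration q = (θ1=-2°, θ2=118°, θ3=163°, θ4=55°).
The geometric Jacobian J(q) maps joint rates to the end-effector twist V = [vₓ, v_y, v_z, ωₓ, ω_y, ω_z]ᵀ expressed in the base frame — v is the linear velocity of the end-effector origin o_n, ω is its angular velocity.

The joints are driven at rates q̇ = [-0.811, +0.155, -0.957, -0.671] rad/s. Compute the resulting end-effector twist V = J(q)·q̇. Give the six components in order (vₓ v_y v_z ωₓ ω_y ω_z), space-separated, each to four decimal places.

0.1269 -0.0519 0.7042 -0.9461 -0.2432 -0.0143

o_n = [-0.0622, -0.2427, 0.2621]
J₁: ẑ×o_n = [0.2427, -0.0622, 0.0000], ω = ẑ
J2: z=[0.0000, 0.0000, 1.0000] o=[0.4098, -0.0143, 0.0700] → [0.2284, -0.4719, 0.0000, 0.0000, 0.0000, 1.0000]
J3: z=[0.8988, 0.4384, 0.0000] o=[0.1336, 0.5519, 0.0700] → [0.0842, -0.1727, -0.6284, 0.8988, 0.4384, 0.0000]
J4: z=[0.1282, -0.2628, -0.9563] o=[0.2551, 0.3027, 0.1548] → [-0.5497, 0.2897, -0.1533, 0.1282, -0.2628, -0.9563]
V = J·q̇ = [0.1269, -0.0519, 0.7042, -0.9461, -0.2432, -0.0143]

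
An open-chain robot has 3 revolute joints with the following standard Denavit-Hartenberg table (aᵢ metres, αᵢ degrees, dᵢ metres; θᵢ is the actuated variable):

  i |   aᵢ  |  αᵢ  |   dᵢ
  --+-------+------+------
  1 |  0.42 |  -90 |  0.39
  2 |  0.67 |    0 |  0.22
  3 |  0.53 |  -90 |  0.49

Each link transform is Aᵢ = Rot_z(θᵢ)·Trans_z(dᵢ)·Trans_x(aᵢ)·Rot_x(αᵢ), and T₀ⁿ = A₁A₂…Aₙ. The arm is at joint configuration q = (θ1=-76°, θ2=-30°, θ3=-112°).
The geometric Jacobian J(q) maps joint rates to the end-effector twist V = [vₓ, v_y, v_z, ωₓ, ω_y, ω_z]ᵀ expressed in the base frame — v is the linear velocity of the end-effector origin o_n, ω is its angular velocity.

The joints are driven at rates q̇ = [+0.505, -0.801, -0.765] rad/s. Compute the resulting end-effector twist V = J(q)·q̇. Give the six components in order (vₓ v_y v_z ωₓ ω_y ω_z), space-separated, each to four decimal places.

0.0102 1.1752 -0.1893 -1.5195 -0.3788 0.5050

o_n = [0.8299, -0.3935, 1.0513]
J₁: ẑ×o_n = [0.3935, 0.8299, -0.0000], ω = ẑ
J2: z=[0.9703, 0.2419, 0.0000] o=[0.1016, -0.4075, 0.3900] → [0.1600, -0.6417, -0.1626, 0.9703, 0.2419, 0.0000]
J3: z=[0.9703, 0.2419, 0.0000] o=[0.4554, -0.9173, 0.7250] → [0.0789, -0.3166, 0.4176, 0.9703, 0.2419, 0.0000]
V = J·q̇ = [0.0102, 1.1752, -0.1893, -1.5195, -0.3788, 0.5050]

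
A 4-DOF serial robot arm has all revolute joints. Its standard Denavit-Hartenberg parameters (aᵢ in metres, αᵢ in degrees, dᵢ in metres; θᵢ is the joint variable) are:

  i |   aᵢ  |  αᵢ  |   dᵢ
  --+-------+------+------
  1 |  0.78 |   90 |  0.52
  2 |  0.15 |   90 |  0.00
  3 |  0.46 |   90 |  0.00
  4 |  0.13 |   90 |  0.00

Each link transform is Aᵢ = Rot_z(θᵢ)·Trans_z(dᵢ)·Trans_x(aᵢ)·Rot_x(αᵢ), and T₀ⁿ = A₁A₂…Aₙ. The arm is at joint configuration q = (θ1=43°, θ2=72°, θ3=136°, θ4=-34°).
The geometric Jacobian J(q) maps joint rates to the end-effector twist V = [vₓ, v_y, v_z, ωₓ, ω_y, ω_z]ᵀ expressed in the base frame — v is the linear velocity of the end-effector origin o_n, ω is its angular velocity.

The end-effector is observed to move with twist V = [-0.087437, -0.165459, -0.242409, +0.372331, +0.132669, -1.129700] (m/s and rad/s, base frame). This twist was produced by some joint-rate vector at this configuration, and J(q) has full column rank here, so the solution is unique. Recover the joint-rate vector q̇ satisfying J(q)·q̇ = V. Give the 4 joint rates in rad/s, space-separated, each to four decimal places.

-0.5020 0.6590 0.5390 -0.6980

o_n = [0.7305, 0.1419, 0.2967]
J₁: ẑ×o_n = [-0.1419, 0.7305, 0.0000], ω = ẑ
J2: z=[0.6820, -0.7314, 0.0000] o=[0.5705, 0.5320, 0.5200] → [0.1633, 0.1523, -0.1490, 0.6820, -0.7314, 0.0000]
J3: z=[0.6956, 0.6486, -0.3090] o=[0.6044, 0.5636, 0.6627] → [-0.3677, 0.2156, -0.3751, 0.6956, 0.6486, -0.3090]
J4: z=[0.6476, -0.3797, 0.6607] o=[0.7475, 0.2601, 0.3480] → [0.0976, 0.0220, -0.0830, 0.6476, -0.3797, 0.6607]
q̇ = J⁺·V = [-0.5020, 0.6590, 0.5390, -0.6980]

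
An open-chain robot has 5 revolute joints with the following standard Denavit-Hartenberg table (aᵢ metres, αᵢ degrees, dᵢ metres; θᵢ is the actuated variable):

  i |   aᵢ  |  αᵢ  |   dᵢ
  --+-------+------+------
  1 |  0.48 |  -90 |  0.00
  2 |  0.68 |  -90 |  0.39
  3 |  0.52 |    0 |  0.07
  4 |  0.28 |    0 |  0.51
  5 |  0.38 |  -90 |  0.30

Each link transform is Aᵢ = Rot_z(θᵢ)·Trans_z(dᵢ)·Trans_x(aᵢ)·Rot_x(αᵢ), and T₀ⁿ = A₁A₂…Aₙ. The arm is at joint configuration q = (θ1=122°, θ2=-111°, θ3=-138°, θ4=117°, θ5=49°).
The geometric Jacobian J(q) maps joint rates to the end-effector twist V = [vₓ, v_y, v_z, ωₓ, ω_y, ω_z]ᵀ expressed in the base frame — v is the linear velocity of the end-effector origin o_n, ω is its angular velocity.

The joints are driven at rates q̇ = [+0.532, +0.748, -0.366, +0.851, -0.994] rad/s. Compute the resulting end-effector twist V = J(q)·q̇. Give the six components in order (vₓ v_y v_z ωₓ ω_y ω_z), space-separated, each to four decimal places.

-0.6268 0.2007 -0.3645 -0.3825 -0.7994 0.3496

o_n = [-1.0802, 0.4835, 1.1467]
J₁: ẑ×o_n = [-0.4835, -1.0802, 0.0000], ω = ẑ
J2: z=[-0.8480, -0.5299, 0.0000] o=[-0.2544, 0.4071, 0.0000] → [-0.6077, 0.9725, -0.5024, -0.8480, -0.5299, 0.0000]
J3: z=[-0.4947, 0.7917, 0.3584] o=[-0.4560, -0.0063, 0.6348] → [0.2298, 0.0295, 0.2520, -0.4947, 0.7917, 0.3584]
J4: z=[-0.4947, 0.7917, 0.3584] o=[-0.8591, -0.0178, 0.2992] → [0.4914, 0.3400, -0.0729, -0.4947, 0.7917, 0.3584]
J5: z=[-0.4947, 0.7917, 0.3584] o=[-1.1468, 0.2534, 0.7260] → [0.2507, 0.2320, -0.1665, -0.4947, 0.7917, 0.3584]
V = J·q̇ = [-0.6268, 0.2007, -0.3645, -0.3825, -0.7994, 0.3496]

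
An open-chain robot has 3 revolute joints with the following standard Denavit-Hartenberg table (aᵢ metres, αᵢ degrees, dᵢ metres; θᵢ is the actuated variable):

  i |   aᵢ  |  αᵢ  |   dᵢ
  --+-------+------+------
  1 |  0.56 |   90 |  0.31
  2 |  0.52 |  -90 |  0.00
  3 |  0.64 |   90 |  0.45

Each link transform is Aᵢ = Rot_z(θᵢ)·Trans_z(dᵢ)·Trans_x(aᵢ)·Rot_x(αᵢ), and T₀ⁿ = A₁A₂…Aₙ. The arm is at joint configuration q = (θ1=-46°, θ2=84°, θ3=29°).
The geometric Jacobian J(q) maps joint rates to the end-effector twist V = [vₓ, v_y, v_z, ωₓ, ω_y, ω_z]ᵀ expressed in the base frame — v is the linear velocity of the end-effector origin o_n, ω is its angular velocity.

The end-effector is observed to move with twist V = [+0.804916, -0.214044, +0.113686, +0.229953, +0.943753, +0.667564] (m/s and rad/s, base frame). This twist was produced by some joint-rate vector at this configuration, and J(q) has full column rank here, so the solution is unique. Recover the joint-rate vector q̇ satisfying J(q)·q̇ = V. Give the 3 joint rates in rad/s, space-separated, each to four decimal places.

o_n = [0.3797, 0.0534, 1.4309]
J₁: ẑ×o_n = [-0.0534, 0.3797, 0.0000], ω = ẑ
J2: z=[-0.7193, -0.6947, 0.0000] o=[0.3890, -0.4028, 0.3100] → [-0.7786, 0.8063, -0.3347, -0.7193, -0.6947, 0.0000]
J3: z=[-0.6909, 0.7154, 0.1045] o=[0.4268, -0.4419, 0.8272] → [0.3801, 0.4122, -0.3086, -0.6909, 0.7154, 0.1045]
q̇ = J⁺·V = [0.6130, -0.8210, 0.5220]

0.6130 -0.8210 0.5220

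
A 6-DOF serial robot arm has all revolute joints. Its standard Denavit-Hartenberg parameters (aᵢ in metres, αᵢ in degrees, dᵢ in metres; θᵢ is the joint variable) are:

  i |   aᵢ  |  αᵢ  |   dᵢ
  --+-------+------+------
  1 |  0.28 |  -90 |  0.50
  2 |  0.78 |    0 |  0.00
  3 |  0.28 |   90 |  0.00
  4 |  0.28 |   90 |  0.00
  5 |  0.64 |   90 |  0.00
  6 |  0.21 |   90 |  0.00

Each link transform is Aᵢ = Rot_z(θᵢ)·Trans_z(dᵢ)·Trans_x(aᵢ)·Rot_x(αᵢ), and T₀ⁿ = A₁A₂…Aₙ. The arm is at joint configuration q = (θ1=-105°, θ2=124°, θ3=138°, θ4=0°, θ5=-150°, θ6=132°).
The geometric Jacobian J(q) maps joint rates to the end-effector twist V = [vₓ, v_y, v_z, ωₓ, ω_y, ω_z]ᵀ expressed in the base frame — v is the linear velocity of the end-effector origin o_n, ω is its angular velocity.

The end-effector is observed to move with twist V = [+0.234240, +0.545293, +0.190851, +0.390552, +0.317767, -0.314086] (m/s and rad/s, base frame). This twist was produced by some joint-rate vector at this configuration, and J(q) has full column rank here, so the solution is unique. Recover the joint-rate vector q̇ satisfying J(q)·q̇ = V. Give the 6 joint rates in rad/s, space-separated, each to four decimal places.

0.0250 0.5260 -0.6740 -0.0320 -0.4430 0.5580

o_n = [-0.1697, -0.0305, 0.0143]
J₁: ẑ×o_n = [0.0305, -0.1697, 0.0000], ω = ẑ
J2: z=[0.9659, -0.2588, 0.0000] o=[-0.0725, -0.2705, 0.5000] → [0.1257, 0.4691, 0.2066, 0.9659, -0.2588, 0.0000]
J3: z=[0.9659, -0.2588, 0.0000] o=[0.0404, 0.1508, -0.1466] → [-0.0417, -0.1555, -0.2296, 0.9659, -0.2588, 0.0000]
J4: z=[0.2563, 0.9565, -0.1392] o=[0.0505, 0.1885, 0.1306] → [-0.1417, 0.0605, 0.1545, 0.2563, 0.9565, -0.1392]
J5: z=[-0.9659, 0.2588, -0.0000] o=[0.0606, 0.2261, 0.4079] → [-0.1019, -0.3802, 0.3075, -0.9659, 0.2588, -0.0000]
J6: z=[0.2040, 0.7612, -0.6157] o=[-0.0414, -0.1545, -0.0964] → [0.1606, 0.0564, 0.1230, 0.2040, 0.7612, -0.6157]
q̇ = J⁺·V = [0.0250, 0.5260, -0.6740, -0.0320, -0.4430, 0.5580]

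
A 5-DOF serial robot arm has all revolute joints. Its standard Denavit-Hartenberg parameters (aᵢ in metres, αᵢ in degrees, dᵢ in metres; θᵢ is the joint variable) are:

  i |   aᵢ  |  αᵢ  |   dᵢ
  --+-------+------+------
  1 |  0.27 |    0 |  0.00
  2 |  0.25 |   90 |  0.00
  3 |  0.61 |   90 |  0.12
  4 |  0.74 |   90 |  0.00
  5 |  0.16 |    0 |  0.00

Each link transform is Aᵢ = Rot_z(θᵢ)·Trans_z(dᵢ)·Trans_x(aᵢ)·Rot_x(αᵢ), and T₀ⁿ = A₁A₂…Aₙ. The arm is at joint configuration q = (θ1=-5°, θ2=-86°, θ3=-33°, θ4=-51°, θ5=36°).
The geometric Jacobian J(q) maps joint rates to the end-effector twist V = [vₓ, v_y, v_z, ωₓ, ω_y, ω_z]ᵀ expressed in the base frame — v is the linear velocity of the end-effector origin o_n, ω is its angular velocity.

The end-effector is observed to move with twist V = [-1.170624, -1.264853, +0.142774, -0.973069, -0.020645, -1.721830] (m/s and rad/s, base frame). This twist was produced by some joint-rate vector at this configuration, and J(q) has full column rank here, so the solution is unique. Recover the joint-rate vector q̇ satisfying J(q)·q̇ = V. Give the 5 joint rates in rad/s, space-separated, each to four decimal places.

-0.0330 -0.5710 0.4540 0.9170 -0.8240

o_n = [0.8042, -1.2023, -0.7091]
J₁: ẑ×o_n = [1.2023, 0.8042, -0.0000], ω = ẑ
J2: z=[0.0000, 0.0000, 1.0000] o=[0.2690, -0.0235, 0.0000] → [1.1788, 0.5352, -0.0000, 0.0000, 0.0000, 1.0000]
J3: z=[-0.9998, 0.0175, 0.0000] o=[0.2646, -0.2735, 0.0000] → [-0.0124, -0.7090, 0.9193, -0.9998, 0.0175, 0.0000]
J4: z=[0.0095, 0.5446, -0.8387] o=[0.1357, -0.7829, -0.3322] → [-0.5570, -0.5570, -0.3680, 0.0095, 0.5446, -0.8387]
J5: z=[0.6406, 0.6407, 0.4233] o=[0.7039, -1.1835, -0.5859] → [-0.0710, 0.1214, -0.0763, 0.6406, 0.6407, 0.4233]
q̇ = J⁺·V = [-0.0330, -0.5710, 0.4540, 0.9170, -0.8240]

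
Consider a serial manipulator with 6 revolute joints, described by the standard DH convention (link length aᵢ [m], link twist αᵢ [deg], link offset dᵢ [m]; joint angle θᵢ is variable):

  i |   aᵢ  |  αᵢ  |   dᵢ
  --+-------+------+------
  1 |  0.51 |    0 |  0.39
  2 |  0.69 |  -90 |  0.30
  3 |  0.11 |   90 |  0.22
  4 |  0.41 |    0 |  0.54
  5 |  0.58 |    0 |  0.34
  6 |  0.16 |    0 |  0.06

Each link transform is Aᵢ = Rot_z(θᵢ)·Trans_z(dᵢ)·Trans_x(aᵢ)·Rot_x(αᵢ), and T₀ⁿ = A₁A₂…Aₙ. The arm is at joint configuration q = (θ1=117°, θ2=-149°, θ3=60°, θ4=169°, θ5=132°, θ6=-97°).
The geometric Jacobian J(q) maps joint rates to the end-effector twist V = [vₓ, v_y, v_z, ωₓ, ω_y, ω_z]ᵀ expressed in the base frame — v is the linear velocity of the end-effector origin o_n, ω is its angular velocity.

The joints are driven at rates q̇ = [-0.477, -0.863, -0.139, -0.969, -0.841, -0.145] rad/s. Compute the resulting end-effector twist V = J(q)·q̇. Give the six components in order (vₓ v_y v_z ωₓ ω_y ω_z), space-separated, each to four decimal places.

-1.5031 -0.9217 0.9273 -1.5095 0.7793 -2.3175

o_n = [0.8448, -0.5294, 1.2812]
J₁: ẑ×o_n = [0.5294, 0.8448, -0.0000], ω = ẑ
J2: z=[0.0000, 0.0000, 1.0000] o=[-0.2315, 0.4544, 0.3900] → [0.9838, 1.0763, -0.0000, 0.0000, 0.0000, 1.0000]
J3: z=[0.5299, 0.8480, 0.0000] o=[0.3536, 0.0888, 0.6900] → [0.5013, -0.3133, -0.7441, 0.5299, 0.8480, 0.0000]
J4: z=[0.7344, -0.4589, 0.5000] o=[0.5168, 0.2462, 0.5947] → [0.0728, -0.3402, -0.4192, 0.7344, -0.4589, 0.5000]
J5: z=[0.7344, -0.4589, 0.5000] o=[0.7842, 0.1714, 1.2133] → [0.3192, -0.0196, -0.4869, 0.7344, -0.4589, 0.5000]
J6: z=[0.7344, -0.4589, 0.5000] o=[0.8972, -0.4854, 1.1246] → [-0.0499, -0.1412, -0.0564, 0.7344, -0.4589, 0.5000]
V = J·q̇ = [-1.5031, -0.9217, 0.9273, -1.5095, 0.7793, -2.3175]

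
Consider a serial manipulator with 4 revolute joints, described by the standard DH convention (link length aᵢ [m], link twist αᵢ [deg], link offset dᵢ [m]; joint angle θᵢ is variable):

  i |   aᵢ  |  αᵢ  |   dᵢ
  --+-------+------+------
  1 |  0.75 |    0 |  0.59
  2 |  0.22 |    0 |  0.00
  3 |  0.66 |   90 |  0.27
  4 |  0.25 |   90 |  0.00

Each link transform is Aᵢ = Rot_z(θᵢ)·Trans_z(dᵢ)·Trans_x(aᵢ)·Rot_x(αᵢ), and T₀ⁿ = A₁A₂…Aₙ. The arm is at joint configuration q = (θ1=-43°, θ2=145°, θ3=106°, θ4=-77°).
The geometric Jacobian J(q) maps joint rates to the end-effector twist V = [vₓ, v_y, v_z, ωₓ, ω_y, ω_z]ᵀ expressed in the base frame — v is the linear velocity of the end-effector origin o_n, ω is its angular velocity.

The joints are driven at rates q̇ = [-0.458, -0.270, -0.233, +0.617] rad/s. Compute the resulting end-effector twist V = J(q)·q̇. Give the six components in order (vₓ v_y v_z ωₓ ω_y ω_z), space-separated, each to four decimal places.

o_n = [-0.1296, -0.6326, 0.6164]
J₁: ẑ×o_n = [0.6326, -0.1296, 0.0000], ω = ẑ
J2: z=[0.0000, 0.0000, 1.0000] o=[0.5485, -0.5115, 0.5900] → [0.1211, -0.6781, 0.0000, 0.0000, 0.0000, 1.0000]
J3: z=[0.0000, 0.0000, 1.0000] o=[0.5028, -0.2963, 0.5900] → [0.3363, -0.6324, 0.0000, 0.0000, 0.0000, 1.0000]
J4: z=[-0.4695, 0.8829, 0.0000] o=[-0.0800, -0.6062, 0.8600] → [-0.2151, -0.1144, 0.0562, -0.4695, 0.8829, 0.0000]
V = J·q̇ = [-0.5334, 0.3193, 0.0347, -0.2897, 0.5448, -0.9610]

-0.5334 0.3193 0.0347 -0.2897 0.5448 -0.9610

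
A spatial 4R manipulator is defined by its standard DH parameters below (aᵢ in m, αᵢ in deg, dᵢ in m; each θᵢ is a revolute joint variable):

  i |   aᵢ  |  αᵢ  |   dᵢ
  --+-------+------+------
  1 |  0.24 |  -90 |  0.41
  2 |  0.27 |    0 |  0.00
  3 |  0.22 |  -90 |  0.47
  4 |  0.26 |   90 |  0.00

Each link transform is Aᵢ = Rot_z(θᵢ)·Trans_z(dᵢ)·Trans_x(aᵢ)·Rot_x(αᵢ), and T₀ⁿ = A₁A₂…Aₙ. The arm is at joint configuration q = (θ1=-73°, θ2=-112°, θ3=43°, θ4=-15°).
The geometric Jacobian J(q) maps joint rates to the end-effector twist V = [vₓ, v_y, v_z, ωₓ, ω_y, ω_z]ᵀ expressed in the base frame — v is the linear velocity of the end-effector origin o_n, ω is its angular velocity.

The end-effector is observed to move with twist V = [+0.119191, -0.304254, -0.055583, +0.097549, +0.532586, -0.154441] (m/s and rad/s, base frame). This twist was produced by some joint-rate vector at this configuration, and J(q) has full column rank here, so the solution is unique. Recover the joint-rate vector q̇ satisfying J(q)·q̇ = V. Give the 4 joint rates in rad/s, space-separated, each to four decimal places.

-0.3390 0.1860 0.0630 -0.5150

o_n = [0.6038, -0.1372, 1.1002]
J₁: ẑ×o_n = [0.1372, 0.6038, -0.0000], ω = ẑ
J2: z=[0.9563, 0.2924, 0.0000] o=[0.0702, -0.2295, 0.4100] → [0.2018, -0.6600, -0.0677, 0.9563, 0.2924, 0.0000]
J3: z=[0.9563, 0.2924, 0.0000] o=[0.0406, -0.1328, 0.6603] → [0.1286, -0.4206, -0.1688, 0.9563, 0.2924, 0.0000]
J4: z=[0.2730, -0.8928, -0.3584] o=[0.5131, -0.0708, 0.8657] → [-0.2331, -0.0965, 0.0628, 0.2730, -0.8928, -0.3584]
q̇ = J⁺·V = [-0.3390, 0.1860, 0.0630, -0.5150]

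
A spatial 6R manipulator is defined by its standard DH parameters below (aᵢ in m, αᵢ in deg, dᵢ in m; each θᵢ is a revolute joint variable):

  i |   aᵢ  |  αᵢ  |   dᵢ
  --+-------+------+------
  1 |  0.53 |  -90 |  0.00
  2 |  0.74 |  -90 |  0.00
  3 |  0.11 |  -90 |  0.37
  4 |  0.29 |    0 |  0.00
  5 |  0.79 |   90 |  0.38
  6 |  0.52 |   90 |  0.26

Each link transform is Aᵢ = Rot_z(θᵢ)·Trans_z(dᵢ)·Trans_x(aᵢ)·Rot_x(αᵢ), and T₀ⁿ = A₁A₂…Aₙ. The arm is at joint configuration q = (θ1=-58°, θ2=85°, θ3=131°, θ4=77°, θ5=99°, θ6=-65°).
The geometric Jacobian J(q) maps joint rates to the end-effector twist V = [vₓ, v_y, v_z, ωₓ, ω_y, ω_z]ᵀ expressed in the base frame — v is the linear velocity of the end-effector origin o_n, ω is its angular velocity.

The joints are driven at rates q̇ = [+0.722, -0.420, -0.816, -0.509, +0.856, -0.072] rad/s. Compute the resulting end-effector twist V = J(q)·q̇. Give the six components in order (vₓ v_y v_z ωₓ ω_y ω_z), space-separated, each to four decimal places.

o_n = [0.9410, -0.4597, -1.3166]
J₁: ẑ×o_n = [0.4597, 0.9410, -0.0000], ω = ẑ
J2: z=[0.8480, 0.5299, 0.0000] o=[0.2809, -0.4495, 0.0000] → [-0.6977, 1.1166, -0.3585, 0.8480, 0.5299, 0.0000]
J3: z=[-0.5279, 0.8448, -0.0872] o=[0.3150, -0.5042, -0.7372] → [-0.4857, -0.3605, -0.5523, -0.5279, 0.8448, -0.0872]
J4: z=[0.5215, 0.4034, 0.7518] o=[0.0460, -0.2302, -0.6975] → [-0.0773, 0.9958, -0.4807, 0.5215, 0.4034, 0.7518]
J5: z=[0.5215, 0.4034, 0.7518] o=[0.1514, -0.4919, -0.6303] → [-0.3011, 0.9516, -0.3018, 0.5215, 0.4034, 0.7518]
J6: z=[0.4799, -0.8673, 0.1325] o=[0.9070, -0.1082, -0.8548] → [0.4471, 0.2261, -0.1392, 0.4799, -0.8673, 0.1325]
V = J·q̇ = [0.7706, 0.7960, 0.5976, 0.2210, -0.7095, 1.0445]

0.7706 0.7960 0.5976 0.2210 -0.7095 1.0445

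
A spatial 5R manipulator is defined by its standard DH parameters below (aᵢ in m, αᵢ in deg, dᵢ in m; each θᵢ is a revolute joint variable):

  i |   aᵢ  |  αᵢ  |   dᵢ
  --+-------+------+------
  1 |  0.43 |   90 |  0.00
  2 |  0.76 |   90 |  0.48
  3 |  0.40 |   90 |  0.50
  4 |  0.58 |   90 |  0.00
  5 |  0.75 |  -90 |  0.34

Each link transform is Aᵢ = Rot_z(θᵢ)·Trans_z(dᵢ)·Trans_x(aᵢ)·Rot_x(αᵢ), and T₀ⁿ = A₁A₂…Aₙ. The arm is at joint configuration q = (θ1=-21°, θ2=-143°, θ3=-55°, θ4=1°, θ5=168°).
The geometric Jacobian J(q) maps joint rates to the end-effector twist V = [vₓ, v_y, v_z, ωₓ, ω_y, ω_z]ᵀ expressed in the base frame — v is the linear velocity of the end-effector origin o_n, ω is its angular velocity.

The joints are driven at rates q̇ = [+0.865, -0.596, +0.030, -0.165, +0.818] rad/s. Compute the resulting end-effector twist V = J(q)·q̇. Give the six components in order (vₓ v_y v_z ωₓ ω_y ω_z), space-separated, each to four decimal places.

o_n = [-0.3322, -0.0694, -0.3419]
J₁: ẑ×o_n = [0.0694, -0.3322, 0.0000], ω = ẑ
J2: z=[-0.3584, -0.9336, 0.0000] o=[0.4014, -0.1541, 0.0000] → [0.3192, -0.1225, -0.7153, -0.3584, -0.9336, 0.0000]
J3: z=[-0.5618, 0.2157, 0.7986] o=[-0.3372, -0.3847, -0.4574] → [-0.2269, 0.0689, -0.1782, -0.5618, 0.2157, 0.7986]
J4: z=[0.8163, 0.3010, 0.4930] o=[-0.6718, 0.0947, -0.1961] → [0.0370, 0.2864, -0.2362, 0.8163, 0.3010, 0.4930]
J5: z=[0.5594, -0.1994, -0.8045] o=[-0.7552, 0.6356, -0.3882] → [-0.5764, -0.3663, -0.3100, 0.5594, -0.1994, -0.8045]
V = J·q̇ = [-0.6146, -0.5591, 0.2063, 0.5196, 0.3501, 0.1495]

-0.6146 -0.5591 0.2063 0.5196 0.3501 0.1495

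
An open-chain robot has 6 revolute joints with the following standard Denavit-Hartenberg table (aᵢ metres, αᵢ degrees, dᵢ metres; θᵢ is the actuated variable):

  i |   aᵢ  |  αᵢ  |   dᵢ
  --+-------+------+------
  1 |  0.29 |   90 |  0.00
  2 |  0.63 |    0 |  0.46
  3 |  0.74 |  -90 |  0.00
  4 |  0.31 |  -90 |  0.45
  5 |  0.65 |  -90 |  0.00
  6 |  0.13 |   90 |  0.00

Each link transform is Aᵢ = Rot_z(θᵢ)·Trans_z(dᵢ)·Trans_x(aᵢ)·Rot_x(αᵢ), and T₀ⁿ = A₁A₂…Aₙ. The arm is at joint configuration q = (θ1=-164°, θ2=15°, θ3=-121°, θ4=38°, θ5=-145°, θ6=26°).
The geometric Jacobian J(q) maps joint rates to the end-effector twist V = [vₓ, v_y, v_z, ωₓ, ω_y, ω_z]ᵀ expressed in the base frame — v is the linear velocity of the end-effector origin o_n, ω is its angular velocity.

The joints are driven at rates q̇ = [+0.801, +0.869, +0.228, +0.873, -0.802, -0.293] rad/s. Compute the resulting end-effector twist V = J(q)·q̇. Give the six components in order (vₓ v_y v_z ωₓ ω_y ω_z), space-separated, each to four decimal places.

-0.5146 -1.0862 1.5406 -0.9943 1.6212 0.2792

o_n = [-1.7402, 0.2300, -0.5863]
J₁: ẑ×o_n = [-0.2300, -1.7402, 0.0000], ω = ẑ
J2: z=[-0.2756, 0.9613, 0.0000] o=[-0.2788, -0.0799, 0.0000] → [-0.5636, -0.1616, 1.3194, -0.2756, 0.9613, 0.0000]
J3: z=[-0.2756, 0.9613, 0.0000] o=[-0.9905, 0.1945, 0.1631] → [-0.7203, -0.2065, 0.7108, -0.2756, 0.9613, 0.0000]
J4: z=[-0.9240, -0.2650, -0.2756] o=[-0.7944, 0.2507, -0.5483] → [0.0044, 0.2256, -0.2315, -0.9240, -0.2650, -0.2756]
J5: z=[0.0541, -0.8043, 0.5918] o=[-1.0929, -0.0334, -0.9071] → [-0.4140, -0.4004, -0.5063, 0.0541, -0.8043, 0.5918]
J6: z=[-0.5398, -0.5222, -0.6603] o=[-1.6390, 0.1510, -0.6066] → [0.0416, 0.0778, -0.0955, -0.5398, -0.5222, -0.6603]
V = J·q̇ = [-0.5146, -1.0862, 1.5406, -0.9943, 1.6212, 0.2792]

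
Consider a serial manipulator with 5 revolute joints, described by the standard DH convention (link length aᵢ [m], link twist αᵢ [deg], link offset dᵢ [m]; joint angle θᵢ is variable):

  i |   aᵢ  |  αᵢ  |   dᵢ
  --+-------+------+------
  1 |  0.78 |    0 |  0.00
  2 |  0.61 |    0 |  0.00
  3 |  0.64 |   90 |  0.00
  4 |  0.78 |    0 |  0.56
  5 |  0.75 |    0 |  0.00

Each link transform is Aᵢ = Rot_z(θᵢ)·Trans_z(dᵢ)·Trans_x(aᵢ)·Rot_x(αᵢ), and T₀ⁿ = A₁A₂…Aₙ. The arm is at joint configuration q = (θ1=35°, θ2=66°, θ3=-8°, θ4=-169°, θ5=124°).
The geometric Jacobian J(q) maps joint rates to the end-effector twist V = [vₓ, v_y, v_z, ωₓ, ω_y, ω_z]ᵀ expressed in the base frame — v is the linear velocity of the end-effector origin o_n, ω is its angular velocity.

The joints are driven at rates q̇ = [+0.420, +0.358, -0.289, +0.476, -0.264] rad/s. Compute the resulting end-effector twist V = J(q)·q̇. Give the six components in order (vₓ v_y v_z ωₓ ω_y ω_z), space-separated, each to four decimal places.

-0.8753 0.6239 -0.2520 0.2117 0.0111 0.4890

o_n = [1.0606, 1.4796, -0.6792]
J₁: ẑ×o_n = [-1.4796, 1.0606, 0.0000], ω = ẑ
J2: z=[0.0000, 0.0000, 1.0000] o=[0.6389, 0.4474, 0.0000] → [-1.0322, 0.4217, 0.0000, 0.0000, 0.0000, 1.0000]
J3: z=[0.0000, 0.0000, 1.0000] o=[0.5225, 1.0462, 0.0000] → [-0.4334, 0.5381, 0.0000, 0.0000, 0.0000, 1.0000]
J4: z=[0.9986, 0.0523, 0.0000] o=[0.4891, 1.6853, 0.0000] → [-0.0355, 0.6782, -0.2353, 0.9986, 0.0523, 0.0000]
J5: z=[0.9986, 0.0523, 0.0000] o=[1.0884, 0.9500, -0.1488] → [-0.0278, 0.5296, 0.5303, 0.9986, 0.0523, 0.0000]
V = J·q̇ = [-0.8753, 0.6239, -0.2520, 0.2117, 0.0111, 0.4890]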